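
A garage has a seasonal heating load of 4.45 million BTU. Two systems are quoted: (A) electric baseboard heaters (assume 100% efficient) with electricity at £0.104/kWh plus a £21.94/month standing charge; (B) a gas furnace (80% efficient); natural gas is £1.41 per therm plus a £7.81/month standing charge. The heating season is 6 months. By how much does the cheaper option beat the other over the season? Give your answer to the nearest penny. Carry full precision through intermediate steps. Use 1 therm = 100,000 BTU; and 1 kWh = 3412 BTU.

Heat load = 4.45 × 10⁶ BTU = 4,450,000 BTU
Gas: input = 4,450,000 / 0.80 = 5,562,500 BTU = 55.62 therm → 55.62 × £1.41 = £78.43; + 6 × £7.81 standing = £125.29
Electric: 4,450,000 BTU / 3412 = 1,304 kWh → × £0.104 = £135.64; + 6 × £21.94 standing = £267.28
Difference = |£125.29 − £267.28| = £141.99

£141.99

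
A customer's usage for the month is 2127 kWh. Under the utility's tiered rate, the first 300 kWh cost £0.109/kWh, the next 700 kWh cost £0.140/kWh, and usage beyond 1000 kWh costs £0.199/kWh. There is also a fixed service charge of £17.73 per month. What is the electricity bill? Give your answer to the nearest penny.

£372.70

First 300 kWh × £0.109 = £32.70
Next 700 kWh × £0.140 = £98.00
Remaining 1127 kWh × £0.199 = £224.27
Energy charge = £354.97; + service £17.73 = £372.70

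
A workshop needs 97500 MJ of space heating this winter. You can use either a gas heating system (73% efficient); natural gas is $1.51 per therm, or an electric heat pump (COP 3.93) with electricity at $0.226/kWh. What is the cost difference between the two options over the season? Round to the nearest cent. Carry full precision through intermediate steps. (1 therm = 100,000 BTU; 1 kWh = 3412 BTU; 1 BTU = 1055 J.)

$354.03

Heat load = 97500 MJ = 97,500,000,000 J / 1055 = 92,417,062 BTU
Gas: input = 92,417,062 / 0.73 = 126,598,715 BTU = 1,266 therm → 1,266 × $1.51 = $1,911.64
Heat pump: 92,417,062 BTU / 3412 = 27,090 kWh heat; / 3.93 = 6,892 kWh in → × $0.226 = $1,557.61
Difference = |$1,911.64 − $1,557.61| = $354.03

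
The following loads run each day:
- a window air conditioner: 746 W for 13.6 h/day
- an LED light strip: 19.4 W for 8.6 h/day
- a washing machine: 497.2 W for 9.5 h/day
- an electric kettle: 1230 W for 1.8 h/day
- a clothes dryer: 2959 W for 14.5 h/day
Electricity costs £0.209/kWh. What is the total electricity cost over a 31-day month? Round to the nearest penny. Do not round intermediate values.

£389.75

window air conditioner: 746 W × 13.6 h × 31 d = 314,514 Wh = 314.5 kWh
LED light strip: 19.4 W × 8.6 h × 31 d = 5,172 Wh = 5.172 kWh
washing machine: 497.2 W × 9.5 h × 31 d = 146,425 Wh = 146.4 kWh
electric kettle: 1230 W × 1.8 h × 31 d = 68,634 Wh = 68.63 kWh
clothes dryer: 2959 W × 14.5 h × 31 d = 1,330,070 Wh = 1,330 kWh
Total energy = 314.5 + 5.172 + 146.4 + 68.63 + 1,330 = 1,865 kWh
Cost = 1,865 kWh × £0.209 = £389.75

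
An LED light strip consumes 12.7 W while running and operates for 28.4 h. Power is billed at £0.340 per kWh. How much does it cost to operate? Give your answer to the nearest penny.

Energy = 12.7 W × 28.4 h = 361 Wh = 0.3607 kWh
Cost = 0.3607 kWh × £0.340/kWh = £0.12

£0.12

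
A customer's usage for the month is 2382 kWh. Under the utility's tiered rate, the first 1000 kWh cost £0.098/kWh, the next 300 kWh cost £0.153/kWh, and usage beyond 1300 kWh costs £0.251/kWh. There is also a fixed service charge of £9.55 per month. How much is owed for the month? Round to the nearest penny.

£425.03

First 1000 kWh × £0.098 = £98.00
Next 300 kWh × £0.153 = £45.90
Remaining 1082 kWh × £0.251 = £271.58
Energy charge = £415.48; + service £9.55 = £425.03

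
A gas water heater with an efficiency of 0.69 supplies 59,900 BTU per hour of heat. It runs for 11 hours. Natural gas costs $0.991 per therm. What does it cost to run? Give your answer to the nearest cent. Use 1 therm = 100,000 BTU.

$9.46

Heat delivered = 59,900 BTU/h × 11 h = 658,900 BTU
Gas input = 658,900 / 0.69 = 954,928 BTU
= 954,928 / 100,000 = 9.549 therm
Cost = 9.549 × $0.991/therm = $9.46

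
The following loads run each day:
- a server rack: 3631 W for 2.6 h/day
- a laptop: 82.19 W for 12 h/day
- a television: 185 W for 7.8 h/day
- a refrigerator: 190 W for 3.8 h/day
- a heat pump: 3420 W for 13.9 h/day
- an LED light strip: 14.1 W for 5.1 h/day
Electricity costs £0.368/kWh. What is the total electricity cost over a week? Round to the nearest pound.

server rack: 3631 W × 2.6 h × 7 d = 66,084 Wh = 66.08 kWh
laptop: 82.19 W × 12 h × 7 d = 6,904 Wh = 6.904 kWh
television: 185 W × 7.8 h × 7 d = 10,101 Wh = 10.1 kWh
refrigerator: 190 W × 3.8 h × 7 d = 5,054 Wh = 5.054 kWh
heat pump: 3420 W × 13.9 h × 7 d = 332,766 Wh = 332.8 kWh
LED light strip: 14.1 W × 5.1 h × 7 d = 503 Wh = 0.5034 kWh
Total energy = 66.08 + 6.904 + 10.1 + 5.054 + 332.8 + 0.5034 = 421.4 kWh
Cost = 421.4 kWh × £0.368 = £155.08 ≈ £155

£155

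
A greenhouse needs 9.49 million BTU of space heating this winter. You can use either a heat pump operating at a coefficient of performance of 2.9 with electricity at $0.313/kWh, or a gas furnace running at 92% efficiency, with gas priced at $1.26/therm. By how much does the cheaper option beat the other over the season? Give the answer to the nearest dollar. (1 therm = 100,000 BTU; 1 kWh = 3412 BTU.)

Heat load = 9.49 × 10⁶ BTU = 9,490,000 BTU
Gas: input = 9,490,000 / 0.92 = 10,315,217 BTU = 103.2 therm → 103.2 × $1.26 = $129.97
Heat pump: 9,490,000 BTU / 3412 = 2,781 kWh heat; / 2.9 = 959.1 kWh in → × $0.313 = $300.20
Difference = |$129.97 − $300.20| = $170.22 ≈ $170

$170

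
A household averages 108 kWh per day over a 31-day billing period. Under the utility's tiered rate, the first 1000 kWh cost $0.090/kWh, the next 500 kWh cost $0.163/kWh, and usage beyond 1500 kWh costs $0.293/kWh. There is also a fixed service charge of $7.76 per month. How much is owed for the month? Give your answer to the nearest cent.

$720.72

Usage = 108 kWh/day × 31 days = 3348 kWh
First 1000 kWh × $0.090 = $90.00
Next 500 kWh × $0.163 = $81.50
Remaining 1848 kWh × $0.293 = $541.46
Energy charge = $712.96; + service $7.76 = $720.72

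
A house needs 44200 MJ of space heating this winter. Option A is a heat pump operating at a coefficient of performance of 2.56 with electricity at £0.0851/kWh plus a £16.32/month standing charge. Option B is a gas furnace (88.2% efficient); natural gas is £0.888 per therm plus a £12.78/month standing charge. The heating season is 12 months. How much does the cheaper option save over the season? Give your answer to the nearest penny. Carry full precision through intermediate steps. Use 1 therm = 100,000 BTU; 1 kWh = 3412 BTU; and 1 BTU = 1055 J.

Heat load = 44200 MJ = 44,200,000,000 J / 1055 = 41,895,735 BTU
Gas: input = 41,895,735 / 0.882 = 47,500,833 BTU = 475 therm → 475 × £0.888 = £421.81; + 12 × £12.78 standing = £575.17
Heat pump: 41,895,735 BTU / 3412 = 12,280 kWh heat; / 2.56 = 4,796 kWh in → × £0.0851 = £408.18; + 12 × £16.32 standing = £604.02
Difference = |£575.17 − £604.02| = £28.85

£28.85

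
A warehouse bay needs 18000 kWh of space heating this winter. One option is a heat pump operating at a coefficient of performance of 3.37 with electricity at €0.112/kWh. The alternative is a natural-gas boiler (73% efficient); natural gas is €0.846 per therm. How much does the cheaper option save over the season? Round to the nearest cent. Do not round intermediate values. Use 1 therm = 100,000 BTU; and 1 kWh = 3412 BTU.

Heat load = 18000 kWh × 3412 = 61,416,000 BTU
Gas: input = 61,416,000 / 0.73 = 84,131,507 BTU = 841.3 therm → 841.3 × €0.846 = €711.75
Heat pump: 61,416,000 BTU / 3412 = 18,000 kWh heat; / 3.37 = 5,341 kWh in → × €0.112 = €598.22
Difference = |€711.75 − €598.22| = €113.53

€113.53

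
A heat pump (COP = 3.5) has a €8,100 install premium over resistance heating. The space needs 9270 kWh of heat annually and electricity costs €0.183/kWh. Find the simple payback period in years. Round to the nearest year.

Resistance: 9270 kWh × €0.183 = €1,696.41/yr
Heat pump: 9270 / 3.5 = 2649 kWh in → × €0.183 = €484.69/yr
Annual savings = €1,211.72
Payback = €8,100 / €1,211.72 = 6.68 years

7 years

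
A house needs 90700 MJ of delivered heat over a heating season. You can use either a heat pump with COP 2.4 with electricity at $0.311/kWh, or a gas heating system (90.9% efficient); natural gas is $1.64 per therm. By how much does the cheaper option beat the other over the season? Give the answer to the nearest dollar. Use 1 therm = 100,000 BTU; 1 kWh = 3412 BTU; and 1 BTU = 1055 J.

$1714

Heat load = 90700 MJ = 90,700,000,000 J / 1055 = 85,971,564 BTU
Gas: input = 85,971,564 / 0.909 = 94,578,178 BTU = 945.8 therm → 945.8 × $1.64 = $1,551.08
Heat pump: 85,971,564 BTU / 3412 = 25,200 kWh heat; / 2.4 = 10,500 kWh in → × $0.311 = $3,265.09
Difference = |$1,551.08 − $3,265.09| = $1,714.01 ≈ $1714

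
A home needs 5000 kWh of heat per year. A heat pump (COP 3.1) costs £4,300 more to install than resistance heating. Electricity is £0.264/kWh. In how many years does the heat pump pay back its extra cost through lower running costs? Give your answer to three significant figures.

Resistance: 5000 kWh × £0.264 = £1,320.00/yr
Heat pump: 5000 / 3.1 = 1613 kWh in → × £0.264 = £425.81/yr
Annual savings = £894.19
Payback = £4,300 / £894.19 = 4.81 years

4.81 years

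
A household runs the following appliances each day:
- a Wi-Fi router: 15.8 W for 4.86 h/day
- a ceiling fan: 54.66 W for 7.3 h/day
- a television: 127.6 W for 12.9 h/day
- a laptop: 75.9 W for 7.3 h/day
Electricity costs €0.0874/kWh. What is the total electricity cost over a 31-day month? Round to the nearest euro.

Wi-Fi router: 15.8 W × 4.86 h × 31 d = 2,380 Wh = 2.38 kWh
ceiling fan: 54.66 W × 7.3 h × 31 d = 12,370 Wh = 12.37 kWh
television: 127.6 W × 12.9 h × 31 d = 51,027 Wh = 51.03 kWh
laptop: 75.9 W × 7.3 h × 31 d = 17,176 Wh = 17.18 kWh
Total energy = 2.38 + 12.37 + 51.03 + 17.18 = 82.95 kWh
Cost = 82.95 kWh × €0.0874 = €7.25 ≈ €7

€7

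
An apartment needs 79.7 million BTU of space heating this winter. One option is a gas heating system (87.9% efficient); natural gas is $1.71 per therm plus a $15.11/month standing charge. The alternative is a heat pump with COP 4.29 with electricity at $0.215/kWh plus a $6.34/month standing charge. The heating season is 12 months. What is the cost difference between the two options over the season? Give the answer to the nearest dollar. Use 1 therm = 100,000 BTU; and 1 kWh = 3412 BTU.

$485

Heat load = 79.7 × 10⁶ BTU = 79,700,000 BTU
Gas: input = 79,700,000 / 0.879 = 90,671,217 BTU = 906.7 therm → 906.7 × $1.71 = $1,550.48; + 12 × $15.11 standing = $1,731.80
Heat pump: 79,700,000 BTU / 3412 = 23,360 kWh heat; / 4.29 = 5,445 kWh in → × $0.215 = $1,170.66; + 12 × $6.34 standing = $1,246.74
Difference = |$1,731.80 − $1,246.74| = $485.06 ≈ $485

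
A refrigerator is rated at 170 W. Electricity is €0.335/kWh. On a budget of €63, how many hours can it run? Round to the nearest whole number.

Energy budget = €63 / €0.335 per kWh = 188.1 kWh = 188,060 Wh
Runtime = 188,060 Wh / 170 W = 1,106 h

1106 h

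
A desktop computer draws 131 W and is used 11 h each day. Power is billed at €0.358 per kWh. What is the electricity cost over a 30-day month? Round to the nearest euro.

Energy = 131 W × 11 h/day × 30 days = 43,230 Wh = 43.23 kWh
Cost = 43.23 kWh × €0.358/kWh = €15.48 ≈ €15

€15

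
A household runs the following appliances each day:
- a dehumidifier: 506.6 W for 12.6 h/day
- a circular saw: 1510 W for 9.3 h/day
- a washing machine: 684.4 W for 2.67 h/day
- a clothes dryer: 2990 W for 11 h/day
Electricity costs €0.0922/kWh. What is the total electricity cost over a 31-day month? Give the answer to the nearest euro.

dehumidifier: 506.6 W × 12.6 h × 31 d = 197,878 Wh = 197.9 kWh
circular saw: 1510 W × 9.3 h × 31 d = 435,333 Wh = 435.3 kWh
washing machine: 684.4 W × 2.67 h × 31 d = 56,648 Wh = 56.65 kWh
clothes dryer: 2990 W × 11 h × 31 d = 1,019,590 Wh = 1,020 kWh
Total energy = 197.9 + 435.3 + 56.65 + 1,020 = 1,709 kWh
Cost = 1,709 kWh × €0.0922 = €157.61 ≈ €158

€158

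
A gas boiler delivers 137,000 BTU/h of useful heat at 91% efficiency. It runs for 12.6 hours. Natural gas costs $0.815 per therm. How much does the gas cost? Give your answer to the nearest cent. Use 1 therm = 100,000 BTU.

$15.46

Heat delivered = 137,000 BTU/h × 12.6 h = 1,726,200 BTU
Gas input = 1,726,200 / 0.91 = 1,896,923 BTU
= 1,896,923 / 100,000 = 18.97 therm
Cost = 18.97 × $0.815/therm = $15.46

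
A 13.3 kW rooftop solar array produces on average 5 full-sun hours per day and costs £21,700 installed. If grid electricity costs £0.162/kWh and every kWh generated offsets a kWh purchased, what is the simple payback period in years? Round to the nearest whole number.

Daily generation = 13.3 kW × 5 h = 66.5 kWh
Annual generation = 66.5 × 365 = 24272 kWh
Annual savings = 24272 × £0.162 = £3,932.14
Payback = £21,700 / £3,932.14 = 5.52 years

6 years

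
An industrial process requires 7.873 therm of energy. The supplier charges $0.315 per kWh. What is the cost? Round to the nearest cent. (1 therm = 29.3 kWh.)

7.873 therm × (29.3 kWh/therm) = 230.7 kWh
Cost = 230.7 kWh × $0.315/kWh = $72.66

$72.66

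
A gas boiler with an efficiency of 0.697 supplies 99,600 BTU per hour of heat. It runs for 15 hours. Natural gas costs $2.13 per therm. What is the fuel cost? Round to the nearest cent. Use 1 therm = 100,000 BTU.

Heat delivered = 99,600 BTU/h × 15 h = 1,494,000 BTU
Gas input = 1,494,000 / 0.697 = 2,143,472 BTU
= 2,143,472 / 100,000 = 21.43 therm
Cost = 21.43 × $2.13/therm = $45.66

$45.66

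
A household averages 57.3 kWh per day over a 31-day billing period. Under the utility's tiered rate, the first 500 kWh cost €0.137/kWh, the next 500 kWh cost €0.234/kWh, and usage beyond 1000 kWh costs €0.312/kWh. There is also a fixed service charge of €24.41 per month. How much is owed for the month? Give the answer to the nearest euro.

Usage = 57.3 kWh/day × 31 days = 1776.3 kWh
First 500 kWh × €0.137 = €68.50
Next 500 kWh × €0.234 = €117.00
Remaining 776.3 kWh × €0.312 = €242.21
Energy charge = €427.71; + service €24.41 = €452.12 ≈ €452

€452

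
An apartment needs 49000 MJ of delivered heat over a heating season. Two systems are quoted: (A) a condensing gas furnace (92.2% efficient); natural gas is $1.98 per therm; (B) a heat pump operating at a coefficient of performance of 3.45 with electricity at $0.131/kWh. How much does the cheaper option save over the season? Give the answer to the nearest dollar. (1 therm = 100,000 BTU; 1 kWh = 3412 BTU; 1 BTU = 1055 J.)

$481

Heat load = 49000 MJ = 49,000,000,000 J / 1055 = 46,445,498 BTU
Gas: input = 46,445,498 / 0.922 = 50,374,726 BTU = 503.7 therm → 503.7 × $1.98 = $997.42
Heat pump: 46,445,498 BTU / 3412 = 13,610 kWh heat; / 3.45 = 3,946 kWh in → × $0.131 = $516.88
Difference = |$997.42 − $516.88| = $480.54 ≈ $481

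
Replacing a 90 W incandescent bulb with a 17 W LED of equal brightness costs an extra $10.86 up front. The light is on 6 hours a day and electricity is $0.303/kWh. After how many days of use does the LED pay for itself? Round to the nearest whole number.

Power saved = 90 − 17 = 73 W
Daily energy saved = 73 W × 6 h = 438 Wh = 0.438 kWh
Daily savings = 0.438 × $0.303 = $0.1327
Payback = $10.86 / $0.1327 per day = 81.83 days

82 days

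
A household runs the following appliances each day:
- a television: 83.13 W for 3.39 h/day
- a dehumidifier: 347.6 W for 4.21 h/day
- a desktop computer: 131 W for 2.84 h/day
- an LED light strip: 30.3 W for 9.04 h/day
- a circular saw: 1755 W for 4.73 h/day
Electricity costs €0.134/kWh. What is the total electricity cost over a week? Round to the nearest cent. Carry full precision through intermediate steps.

television: 83.13 W × 3.39 h × 7 d = 1,973 Wh = 1.973 kWh
dehumidifier: 347.6 W × 4.21 h × 7 d = 10,244 Wh = 10.24 kWh
desktop computer: 131 W × 2.84 h × 7 d = 2,604 Wh = 2.604 kWh
LED light strip: 30.3 W × 9.04 h × 7 d = 1,917 Wh = 1.917 kWh
circular saw: 1755 W × 4.73 h × 7 d = 58,108 Wh = 58.11 kWh
Total energy = 1.973 + 10.24 + 2.604 + 1.917 + 58.11 = 74.85 kWh
Cost = 74.85 kWh × €0.134 = €10.03

€10.03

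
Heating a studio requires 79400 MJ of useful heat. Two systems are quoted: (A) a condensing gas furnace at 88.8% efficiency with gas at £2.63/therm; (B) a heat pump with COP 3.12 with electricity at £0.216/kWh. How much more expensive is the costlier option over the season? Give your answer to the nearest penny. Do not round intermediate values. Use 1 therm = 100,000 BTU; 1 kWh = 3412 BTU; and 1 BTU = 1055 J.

Heat load = 79400 MJ = 79,400,000,000 J / 1055 = 75,260,664 BTU
Gas: input = 75,260,664 / 0.888 = 84,752,999 BTU = 847.5 therm → 847.5 × £2.63 = £2,229.00
Heat pump: 75,260,664 BTU / 3412 = 22,060 kWh heat; / 3.12 = 7,070 kWh in → × £0.216 = £1,527.07
Difference = |£2,229.00 − £1,527.07| = £701.94

£701.94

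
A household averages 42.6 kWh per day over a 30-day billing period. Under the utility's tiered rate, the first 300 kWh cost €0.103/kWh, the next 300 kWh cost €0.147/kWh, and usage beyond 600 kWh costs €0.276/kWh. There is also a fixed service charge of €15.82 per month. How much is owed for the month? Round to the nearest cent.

Usage = 42.6 kWh/day × 30 days = 1278 kWh
First 300 kWh × €0.103 = €30.90
Next 300 kWh × €0.147 = €44.10
Remaining 678 kWh × €0.276 = €187.13
Energy charge = €262.13; + service €15.82 = €277.95

€277.95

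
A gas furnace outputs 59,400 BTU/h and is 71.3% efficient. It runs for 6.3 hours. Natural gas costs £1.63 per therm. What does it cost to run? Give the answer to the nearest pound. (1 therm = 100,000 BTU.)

Heat delivered = 59,400 BTU/h × 6.3 h = 374,220 BTU
Gas input = 374,220 / 0.713 = 524,853 BTU
= 524,853 / 100,000 = 5.249 therm
Cost = 5.249 × £1.63/therm = £8.56 ≈ £9

£9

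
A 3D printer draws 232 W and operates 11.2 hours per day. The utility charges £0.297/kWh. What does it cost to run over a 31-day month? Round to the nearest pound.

£24

Energy = 232 W × 11.2 h/day × 31 days = 80,550 Wh = 80.55 kWh
Cost = 80.55 kWh × £0.297/kWh = £23.92 ≈ £24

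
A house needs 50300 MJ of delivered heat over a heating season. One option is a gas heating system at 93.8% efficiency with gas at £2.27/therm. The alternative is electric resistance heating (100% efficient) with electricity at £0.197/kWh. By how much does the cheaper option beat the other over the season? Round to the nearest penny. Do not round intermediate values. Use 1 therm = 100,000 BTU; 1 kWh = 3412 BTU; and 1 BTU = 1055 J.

Heat load = 50300 MJ = 50,300,000,000 J / 1055 = 47,677,725 BTU
Gas: input = 47,677,725 / 0.938 = 50,829,131 BTU = 508.3 therm → 508.3 × £2.27 = £1,153.82
Electric: 47,677,725 BTU / 3412 = 13,970 kWh → × £0.197 = £2,752.79
Difference = |£1,153.82 − £2,752.79| = £1,598.97

£1598.97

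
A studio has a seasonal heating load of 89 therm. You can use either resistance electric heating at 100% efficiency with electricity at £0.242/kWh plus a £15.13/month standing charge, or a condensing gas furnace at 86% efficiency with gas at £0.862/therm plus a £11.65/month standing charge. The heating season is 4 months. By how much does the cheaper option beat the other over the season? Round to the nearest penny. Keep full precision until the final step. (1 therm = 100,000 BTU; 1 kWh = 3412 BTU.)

£555.96

Heat load = 89 therm × 100,000 = 8,900,000 BTU
Gas: input = 8,900,000 / 0.86 = 10,348,837 BTU = 103.5 therm → 103.5 × £0.862 = £89.21; + 4 × £11.65 standing = £135.81
Electric: 8,900,000 BTU / 3412 = 2,608 kWh → × £0.242 = £631.24; + 4 × £15.13 standing = £691.76
Difference = |£135.81 − £691.76| = £555.96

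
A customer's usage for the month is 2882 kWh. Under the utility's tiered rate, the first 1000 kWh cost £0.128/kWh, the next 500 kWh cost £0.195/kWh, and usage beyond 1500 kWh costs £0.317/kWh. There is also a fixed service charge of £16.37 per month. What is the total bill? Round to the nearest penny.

£679.96

First 1000 kWh × £0.128 = £128.00
Next 500 kWh × £0.195 = £97.50
Remaining 1382 kWh × £0.317 = £438.09
Energy charge = £663.59; + service £16.37 = £679.96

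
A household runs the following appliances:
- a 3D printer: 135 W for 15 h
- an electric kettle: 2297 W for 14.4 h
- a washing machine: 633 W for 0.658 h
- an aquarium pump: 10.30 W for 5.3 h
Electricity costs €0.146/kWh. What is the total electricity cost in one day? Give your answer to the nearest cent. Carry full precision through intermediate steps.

3D printer: 135 W × 15 h = 2,025 Wh = 2.025 kWh
electric kettle: 2297 W × 14.4 h = 33,077 Wh = 33.08 kWh
washing machine: 633 W × 0.658 h = 417 Wh = 0.4165 kWh
aquarium pump: 10.30 W × 5.3 h = 55 Wh = 0.05459 kWh
Total energy = 2.025 + 33.08 + 0.4165 + 0.05459 = 35.57 kWh
Cost = 35.57 kWh × €0.146 = €5.19

€5.19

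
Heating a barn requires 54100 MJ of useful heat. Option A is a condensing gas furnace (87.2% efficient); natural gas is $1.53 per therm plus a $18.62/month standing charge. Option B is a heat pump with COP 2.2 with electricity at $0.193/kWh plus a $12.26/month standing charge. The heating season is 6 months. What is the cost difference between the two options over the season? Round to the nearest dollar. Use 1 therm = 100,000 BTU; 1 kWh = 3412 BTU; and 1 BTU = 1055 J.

$381

Heat load = 54100 MJ = 54,100,000,000 J / 1055 = 51,279,621 BTU
Gas: input = 51,279,621 / 0.872 = 58,806,905 BTU = 588.1 therm → 588.1 × $1.53 = $899.75; + 6 × $18.62 standing = $1,011.47
Heat pump: 51,279,621 BTU / 3412 = 15,030 kWh heat; / 2.2 = 6,831 kWh in → × $0.193 = $1,318.47; + 6 × $12.26 standing = $1,392.03
Difference = |$1,011.47 − $1,392.03| = $380.56 ≈ $381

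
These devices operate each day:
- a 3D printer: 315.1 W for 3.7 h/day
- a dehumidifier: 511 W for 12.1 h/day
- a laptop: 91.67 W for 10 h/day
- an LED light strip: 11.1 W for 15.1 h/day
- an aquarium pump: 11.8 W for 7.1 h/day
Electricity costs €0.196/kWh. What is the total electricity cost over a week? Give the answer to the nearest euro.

€12

3D printer: 315.1 W × 3.7 h × 7 d = 8,161 Wh = 8.161 kWh
dehumidifier: 511 W × 12.1 h × 7 d = 43,282 Wh = 43.28 kWh
laptop: 91.67 W × 10 h × 7 d = 6,417 Wh = 6.417 kWh
LED light strip: 11.1 W × 15.1 h × 7 d = 1,173 Wh = 1.173 kWh
aquarium pump: 11.8 W × 7.1 h × 7 d = 586 Wh = 0.5865 kWh
Total energy = 8.161 + 43.28 + 6.417 + 1.173 + 0.5865 = 59.62 kWh
Cost = 59.62 kWh × €0.196 = €11.69 ≈ €12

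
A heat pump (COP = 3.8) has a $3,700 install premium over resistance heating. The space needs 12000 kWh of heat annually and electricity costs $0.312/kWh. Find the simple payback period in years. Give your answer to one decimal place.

1.3 years

Resistance: 12000 kWh × $0.312 = $3,744.00/yr
Heat pump: 12000 / 3.8 = 3158 kWh in → × $0.312 = $985.26/yr
Annual savings = $2,758.74
Payback = $3,700 / $2,758.74 = 1.34 years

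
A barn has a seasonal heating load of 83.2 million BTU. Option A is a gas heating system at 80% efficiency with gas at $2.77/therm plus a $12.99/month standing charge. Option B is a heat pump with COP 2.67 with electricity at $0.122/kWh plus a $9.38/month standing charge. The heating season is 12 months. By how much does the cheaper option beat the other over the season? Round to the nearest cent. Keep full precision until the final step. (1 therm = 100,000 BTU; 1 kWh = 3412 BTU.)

$1809.92

Heat load = 83.2 × 10⁶ BTU = 83,200,000 BTU
Gas: input = 83,200,000 / 0.80 = 104,000,000 BTU = 1,040 therm → 1,040 × $2.77 = $2,880.80; + 12 × $12.99 standing = $3,036.68
Heat pump: 83,200,000 BTU / 3412 = 24,380 kWh heat; / 2.67 = 9,133 kWh in → × $0.122 = $1,114.20; + 12 × $9.38 standing = $1,226.76
Difference = |$3,036.68 − $1,226.76| = $1,809.92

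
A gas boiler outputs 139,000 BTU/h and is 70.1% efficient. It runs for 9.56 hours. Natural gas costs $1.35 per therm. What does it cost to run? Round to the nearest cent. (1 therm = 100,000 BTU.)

Heat delivered = 139,000 BTU/h × 9.56 h = 1,328,840 BTU
Gas input = 1,328,840 / 0.701 = 1,895,635 BTU
= 1,895,635 / 100,000 = 18.96 therm
Cost = 18.96 × $1.35/therm = $25.59

$25.59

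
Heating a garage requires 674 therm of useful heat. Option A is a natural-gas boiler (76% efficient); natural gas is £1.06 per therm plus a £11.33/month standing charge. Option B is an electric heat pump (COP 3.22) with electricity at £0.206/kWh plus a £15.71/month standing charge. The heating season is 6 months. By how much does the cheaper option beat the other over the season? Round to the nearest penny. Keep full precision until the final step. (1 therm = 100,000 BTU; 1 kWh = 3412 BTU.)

£349.98

Heat load = 674 therm × 100,000 = 67,400,000 BTU
Gas: input = 67,400,000 / 0.76 = 88,684,211 BTU = 886.8 therm → 886.8 × £1.06 = £940.05; + 6 × £11.33 standing = £1,008.03
Heat pump: 67,400,000 BTU / 3412 = 19,750 kWh heat; / 3.22 = 6,135 kWh in → × £0.206 = £1,263.75; + 6 × £15.71 standing = £1,358.01
Difference = |£1,008.03 − £1,358.01| = £349.98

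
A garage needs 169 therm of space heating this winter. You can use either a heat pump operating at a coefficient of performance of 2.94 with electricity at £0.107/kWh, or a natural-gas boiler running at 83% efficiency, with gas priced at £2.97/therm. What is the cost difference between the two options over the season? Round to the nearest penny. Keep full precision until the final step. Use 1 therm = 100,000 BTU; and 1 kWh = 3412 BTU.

Heat load = 169 therm × 100,000 = 16,900,000 BTU
Gas: input = 16,900,000 / 0.83 = 20,361,446 BTU = 203.6 therm → 203.6 × £2.97 = £604.73
Heat pump: 16,900,000 BTU / 3412 = 4,953 kWh heat; / 2.94 = 1,685 kWh in → × £0.107 = £180.27
Difference = |£604.73 − £180.27| = £424.47

£424.47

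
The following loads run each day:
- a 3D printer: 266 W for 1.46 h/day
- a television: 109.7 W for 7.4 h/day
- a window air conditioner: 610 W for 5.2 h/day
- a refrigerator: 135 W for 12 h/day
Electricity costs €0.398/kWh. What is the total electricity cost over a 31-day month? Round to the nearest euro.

3D printer: 266 W × 1.46 h × 31 d = 12,039 Wh = 12.04 kWh
television: 109.7 W × 7.4 h × 31 d = 25,165 Wh = 25.17 kWh
window air conditioner: 610 W × 5.2 h × 31 d = 98,332 Wh = 98.33 kWh
refrigerator: 135 W × 12 h × 31 d = 50,220 Wh = 50.22 kWh
Total energy = 12.04 + 25.17 + 98.33 + 50.22 = 185.8 kWh
Cost = 185.8 kWh × €0.398 = €73.93 ≈ €74

€74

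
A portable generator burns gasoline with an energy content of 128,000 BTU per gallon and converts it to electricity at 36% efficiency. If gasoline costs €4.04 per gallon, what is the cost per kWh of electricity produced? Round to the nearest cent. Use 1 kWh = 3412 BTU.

Electrical output per gallon = 128,000 BTU × 0.36 / 3412 BTU/kWh = 13.51 kWh
Cost per kWh = €4.04 / 13.51 kWh = €0.299

€0.30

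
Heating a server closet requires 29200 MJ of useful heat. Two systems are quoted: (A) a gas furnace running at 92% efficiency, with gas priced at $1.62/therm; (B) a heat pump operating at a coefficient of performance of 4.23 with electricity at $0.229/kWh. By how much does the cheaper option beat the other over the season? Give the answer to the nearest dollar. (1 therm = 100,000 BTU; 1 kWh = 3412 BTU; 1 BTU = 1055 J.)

$48

Heat load = 29200 MJ = 29,200,000,000 J / 1055 = 27,677,725 BTU
Gas: input = 27,677,725 / 0.92 = 30,084,484 BTU = 300.8 therm → 300.8 × $1.62 = $487.37
Heat pump: 27,677,725 BTU / 3412 = 8,112 kWh heat; / 4.23 = 1,918 kWh in → × $0.229 = $439.15
Difference = |$487.37 − $439.15| = $48.22 ≈ $48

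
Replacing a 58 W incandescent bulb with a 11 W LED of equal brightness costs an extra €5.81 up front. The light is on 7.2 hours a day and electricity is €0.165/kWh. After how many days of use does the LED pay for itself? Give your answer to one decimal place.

104.1 days

Power saved = 58 − 11 = 47 W
Daily energy saved = 47 W × 7.2 h = 338.4 Wh = 0.3384 kWh
Daily savings = 0.3384 × €0.165 = €0.0558
Payback = €5.81 / €0.0558 per day = 104.1 days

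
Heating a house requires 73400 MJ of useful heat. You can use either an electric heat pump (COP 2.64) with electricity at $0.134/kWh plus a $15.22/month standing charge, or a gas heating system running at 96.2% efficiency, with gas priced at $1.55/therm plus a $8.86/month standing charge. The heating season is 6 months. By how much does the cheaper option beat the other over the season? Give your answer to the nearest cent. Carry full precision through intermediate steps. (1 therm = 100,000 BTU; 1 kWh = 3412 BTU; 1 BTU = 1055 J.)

$47.84

Heat load = 73400 MJ = 73,400,000,000 J / 1055 = 69,573,460 BTU
Gas: input = 69,573,460 / 0.962 = 72,321,684 BTU = 723.2 therm → 723.2 × $1.55 = $1,120.99; + 6 × $8.86 standing = $1,174.15
Heat pump: 69,573,460 BTU / 3412 = 20,390 kWh heat; / 2.64 = 7,724 kWh in → × $0.134 = $1,034.99; + 6 × $15.22 standing = $1,126.31
Difference = |$1,174.15 − $1,126.31| = $47.84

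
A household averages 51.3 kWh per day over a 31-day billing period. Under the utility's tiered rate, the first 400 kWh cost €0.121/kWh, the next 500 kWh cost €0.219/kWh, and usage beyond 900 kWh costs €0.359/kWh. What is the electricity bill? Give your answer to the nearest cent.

Usage = 51.3 kWh/day × 31 days = 1590.3 kWh
First 400 kWh × €0.121 = €48.40
Next 500 kWh × €0.219 = €109.50
Remaining 690.3 kWh × €0.359 = €247.82
Total = €405.72

€405.72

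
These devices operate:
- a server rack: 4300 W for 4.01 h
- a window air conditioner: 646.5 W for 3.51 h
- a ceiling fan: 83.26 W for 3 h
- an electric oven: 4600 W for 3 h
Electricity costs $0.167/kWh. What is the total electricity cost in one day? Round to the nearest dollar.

$6

server rack: 4300 W × 4.01 h = 17,243 Wh = 17.24 kWh
window air conditioner: 646.5 W × 3.51 h = 2,269 Wh = 2.269 kWh
ceiling fan: 83.26 W × 3 h = 250 Wh = 0.2498 kWh
electric oven: 4600 W × 3 h = 13,800 Wh = 13.8 kWh
Total energy = 17.24 + 2.269 + 0.2498 + 13.8 = 33.56 kWh
Cost = 33.56 kWh × $0.167 = $5.60 ≈ $6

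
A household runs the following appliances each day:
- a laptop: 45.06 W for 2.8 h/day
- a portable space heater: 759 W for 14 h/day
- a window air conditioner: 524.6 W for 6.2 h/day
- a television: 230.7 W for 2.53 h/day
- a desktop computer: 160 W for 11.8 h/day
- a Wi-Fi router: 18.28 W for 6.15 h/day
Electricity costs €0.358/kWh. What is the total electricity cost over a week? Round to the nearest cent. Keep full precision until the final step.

laptop: 45.06 W × 2.8 h × 7 d = 883 Wh = 0.8832 kWh
portable space heater: 759 W × 14 h × 7 d = 74,382 Wh = 74.38 kWh
window air conditioner: 524.6 W × 6.2 h × 7 d = 22,768 Wh = 22.77 kWh
television: 230.7 W × 2.53 h × 7 d = 4,086 Wh = 4.086 kWh
desktop computer: 160 W × 11.8 h × 7 d = 13,216 Wh = 13.22 kWh
Wi-Fi router: 18.28 W × 6.15 h × 7 d = 787 Wh = 0.787 kWh
Total energy = 0.8832 + 74.38 + 22.77 + 4.086 + 13.22 + 0.787 = 116.1 kWh
Cost = 116.1 kWh × €0.358 = €41.57

€41.57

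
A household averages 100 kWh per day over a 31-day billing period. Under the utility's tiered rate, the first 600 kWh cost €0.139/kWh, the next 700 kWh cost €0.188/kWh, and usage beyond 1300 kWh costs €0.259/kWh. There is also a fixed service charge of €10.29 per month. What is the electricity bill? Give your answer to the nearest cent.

Usage = 100 kWh/day × 31 days = 3100 kWh
First 600 kWh × €0.139 = €83.40
Next 700 kWh × €0.188 = €131.60
Remaining 1800 kWh × €0.259 = €466.20
Energy charge = €681.20; + service €10.29 = €691.49

€691.49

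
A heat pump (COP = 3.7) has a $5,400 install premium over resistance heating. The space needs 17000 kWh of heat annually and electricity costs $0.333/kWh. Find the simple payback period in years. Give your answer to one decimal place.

Resistance: 17000 kWh × $0.333 = $5,661.00/yr
Heat pump: 17000 / 3.7 = 4595 kWh in → × $0.333 = $1,530.00/yr
Annual savings = $4,131.00
Payback = $5,400 / $4,131.00 = 1.31 years

1.3 years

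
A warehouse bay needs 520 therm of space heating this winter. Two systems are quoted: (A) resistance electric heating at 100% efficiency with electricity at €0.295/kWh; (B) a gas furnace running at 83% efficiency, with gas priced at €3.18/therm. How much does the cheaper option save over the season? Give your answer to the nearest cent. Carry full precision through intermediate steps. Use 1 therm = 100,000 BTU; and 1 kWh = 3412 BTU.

Heat load = 520 therm × 100,000 = 52,000,000 BTU
Gas: input = 52,000,000 / 0.83 = 62,650,602 BTU = 626.5 therm → 626.5 × €3.18 = €1,992.29
Electric: 52,000,000 BTU / 3412 = 15,240 kWh → × €0.295 = €4,495.90
Difference = |€1,992.29 − €4,495.90| = €2,503.61

€2503.61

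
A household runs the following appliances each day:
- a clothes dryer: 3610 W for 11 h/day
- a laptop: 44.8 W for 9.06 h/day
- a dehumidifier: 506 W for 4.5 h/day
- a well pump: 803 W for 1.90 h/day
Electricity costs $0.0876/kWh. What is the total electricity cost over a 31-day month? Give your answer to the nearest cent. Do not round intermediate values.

$119.27

clothes dryer: 3610 W × 11 h × 31 d = 1,231,010 Wh = 1,231 kWh
laptop: 44.8 W × 9.06 h × 31 d = 12,583 Wh = 12.58 kWh
dehumidifier: 506 W × 4.5 h × 31 d = 70,587 Wh = 70.59 kWh
well pump: 803 W × 1.90 h × 31 d = 47,297 Wh = 47.3 kWh
Total energy = 1,231 + 12.58 + 70.59 + 47.3 = 1,361 kWh
Cost = 1,361 kWh × $0.0876 = $119.27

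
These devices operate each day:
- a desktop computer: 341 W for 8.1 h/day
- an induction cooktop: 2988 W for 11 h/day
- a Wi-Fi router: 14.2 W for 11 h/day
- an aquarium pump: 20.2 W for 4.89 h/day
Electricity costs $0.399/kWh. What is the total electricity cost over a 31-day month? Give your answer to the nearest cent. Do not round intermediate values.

$443.86

desktop computer: 341 W × 8.1 h × 31 d = 85,625 Wh = 85.63 kWh
induction cooktop: 2988 W × 11 h × 31 d = 1,018,908 Wh = 1,019 kWh
Wi-Fi router: 14.2 W × 11 h × 31 d = 4,842 Wh = 4.842 kWh
aquarium pump: 20.2 W × 4.89 h × 31 d = 3,062 Wh = 3.062 kWh
Total energy = 85.63 + 1,019 + 4.842 + 3.062 = 1,112 kWh
Cost = 1,112 kWh × $0.399 = $443.86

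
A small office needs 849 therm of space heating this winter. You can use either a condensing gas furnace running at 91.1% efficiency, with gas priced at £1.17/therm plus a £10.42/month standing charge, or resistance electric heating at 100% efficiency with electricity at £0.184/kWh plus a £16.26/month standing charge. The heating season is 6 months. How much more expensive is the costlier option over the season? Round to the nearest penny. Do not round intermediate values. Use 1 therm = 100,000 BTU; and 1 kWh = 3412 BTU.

Heat load = 849 therm × 100,000 = 84,900,000 BTU
Gas: input = 84,900,000 / 0.911 = 93,194,292 BTU = 931.9 therm → 931.9 × £1.17 = £1,090.37; + 6 × £10.42 standing = £1,152.89
Electric: 84,900,000 BTU / 3412 = 24,880 kWh → × £0.184 = £4,578.43; + 6 × £16.26 standing = £4,675.99
Difference = |£1,152.89 − £4,675.99| = £3,523.10

£3523.10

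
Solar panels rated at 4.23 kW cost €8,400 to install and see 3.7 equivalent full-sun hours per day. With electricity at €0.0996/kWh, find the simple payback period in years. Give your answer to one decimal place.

Daily generation = 4.23 kW × 3.7 h = 15.65 kWh
Annual generation = 15.65 × 365 = 5712.6 kWh
Annual savings = 5712.6 × €0.0996 = €568.98
Payback = €8,400 / €568.98 = 14.8 years

14.8 years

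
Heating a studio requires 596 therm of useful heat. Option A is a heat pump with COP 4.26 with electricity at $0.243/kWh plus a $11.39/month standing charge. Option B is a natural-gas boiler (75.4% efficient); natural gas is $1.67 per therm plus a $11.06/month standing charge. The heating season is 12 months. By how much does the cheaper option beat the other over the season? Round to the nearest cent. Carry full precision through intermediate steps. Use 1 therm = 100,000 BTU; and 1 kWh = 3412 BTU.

$319.69

Heat load = 596 therm × 100,000 = 59,600,000 BTU
Gas: input = 59,600,000 / 0.754 = 79,045,093 BTU = 790.5 therm → 790.5 × $1.67 = $1,320.05; + 12 × $11.06 standing = $1,452.77
Heat pump: 59,600,000 BTU / 3412 = 17,470 kWh heat; / 4.26 = 4,100 kWh in → × $0.243 = $996.40; + 12 × $11.39 standing = $1,133.08
Difference = |$1,452.77 − $1,133.08| = $319.69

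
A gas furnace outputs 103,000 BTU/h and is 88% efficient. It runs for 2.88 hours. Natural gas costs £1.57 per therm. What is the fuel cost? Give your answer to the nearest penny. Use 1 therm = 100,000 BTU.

£5.29

Heat delivered = 103,000 BTU/h × 2.88 h = 296,640 BTU
Gas input = 296,640 / 0.88 = 337,091 BTU
= 337,091 / 100,000 = 3.371 therm
Cost = 3.371 × £1.57/therm = £5.29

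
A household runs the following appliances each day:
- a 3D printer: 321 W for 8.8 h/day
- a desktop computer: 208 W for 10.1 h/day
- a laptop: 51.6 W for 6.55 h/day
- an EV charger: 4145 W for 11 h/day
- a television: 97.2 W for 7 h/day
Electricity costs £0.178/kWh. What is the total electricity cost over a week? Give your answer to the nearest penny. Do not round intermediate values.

£64.22

3D printer: 321 W × 8.8 h × 7 d = 19,774 Wh = 19.77 kWh
desktop computer: 208 W × 10.1 h × 7 d = 14,706 Wh = 14.71 kWh
laptop: 51.6 W × 6.55 h × 7 d = 2,366 Wh = 2.366 kWh
EV charger: 4145 W × 11 h × 7 d = 319,165 Wh = 319.2 kWh
television: 97.2 W × 7 h × 7 d = 4,763 Wh = 4.763 kWh
Total energy = 19.77 + 14.71 + 2.366 + 319.2 + 4.763 = 360.8 kWh
Cost = 360.8 kWh × £0.178 = £64.22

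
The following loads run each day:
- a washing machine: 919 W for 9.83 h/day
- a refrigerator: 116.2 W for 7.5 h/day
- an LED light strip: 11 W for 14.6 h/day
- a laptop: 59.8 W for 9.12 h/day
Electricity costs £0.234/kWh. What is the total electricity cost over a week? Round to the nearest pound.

washing machine: 919 W × 9.83 h × 7 d = 63,236 Wh = 63.24 kWh
refrigerator: 116.2 W × 7.5 h × 7 d = 6,100 Wh = 6.101 kWh
LED light strip: 11 W × 14.6 h × 7 d = 1,124 Wh = 1.124 kWh
laptop: 59.8 W × 9.12 h × 7 d = 3,818 Wh = 3.818 kWh
Total energy = 63.24 + 6.101 + 1.124 + 3.818 = 74.28 kWh
Cost = 74.28 kWh × £0.234 = £17.38 ≈ £17

£17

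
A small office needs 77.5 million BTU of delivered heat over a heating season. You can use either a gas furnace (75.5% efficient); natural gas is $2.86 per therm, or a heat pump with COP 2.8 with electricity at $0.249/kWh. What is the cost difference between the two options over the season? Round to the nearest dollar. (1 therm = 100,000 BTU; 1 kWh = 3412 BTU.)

$916

Heat load = 77.5 × 10⁶ BTU = 77,500,000 BTU
Gas: input = 77,500,000 / 0.755 = 102,649,007 BTU = 1,026 therm → 1,026 × $2.86 = $2,935.76
Heat pump: 77,500,000 BTU / 3412 = 22,710 kWh heat; / 2.8 = 8,112 kWh in → × $0.249 = $2,019.92
Difference = |$2,935.76 − $2,019.92| = $915.84 ≈ $916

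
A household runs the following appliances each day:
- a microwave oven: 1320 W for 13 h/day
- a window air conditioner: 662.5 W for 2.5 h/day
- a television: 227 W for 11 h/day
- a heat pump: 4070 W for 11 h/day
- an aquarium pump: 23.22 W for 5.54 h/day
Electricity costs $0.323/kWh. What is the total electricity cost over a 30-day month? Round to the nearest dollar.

microwave oven: 1320 W × 13 h × 30 d = 514,800 Wh = 514.8 kWh
window air conditioner: 662.5 W × 2.5 h × 30 d = 49,688 Wh = 49.69 kWh
television: 227 W × 11 h × 30 d = 74,910 Wh = 74.91 kWh
heat pump: 4070 W × 11 h × 30 d = 1,343,100 Wh = 1,343 kWh
aquarium pump: 23.22 W × 5.54 h × 30 d = 3,859 Wh = 3.859 kWh
Total energy = 514.8 + 49.69 + 74.91 + 1,343 + 3.859 = 1,986 kWh
Cost = 1,986 kWh × $0.323 = $641.59 ≈ $642

$642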